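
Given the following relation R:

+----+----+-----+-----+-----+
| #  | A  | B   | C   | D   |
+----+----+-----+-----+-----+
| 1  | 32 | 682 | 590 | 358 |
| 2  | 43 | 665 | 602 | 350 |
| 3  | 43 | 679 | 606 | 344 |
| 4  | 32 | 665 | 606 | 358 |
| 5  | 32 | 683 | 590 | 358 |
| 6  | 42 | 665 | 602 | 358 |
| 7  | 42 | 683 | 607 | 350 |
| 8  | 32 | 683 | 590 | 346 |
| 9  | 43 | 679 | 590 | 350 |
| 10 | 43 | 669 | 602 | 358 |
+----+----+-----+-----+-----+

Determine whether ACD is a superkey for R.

Rows 1 and 5 have the same ACD value (A=32, C=590, D=358) but are distinct tuples, so ACD does not determine every attribute — not a superkey.

No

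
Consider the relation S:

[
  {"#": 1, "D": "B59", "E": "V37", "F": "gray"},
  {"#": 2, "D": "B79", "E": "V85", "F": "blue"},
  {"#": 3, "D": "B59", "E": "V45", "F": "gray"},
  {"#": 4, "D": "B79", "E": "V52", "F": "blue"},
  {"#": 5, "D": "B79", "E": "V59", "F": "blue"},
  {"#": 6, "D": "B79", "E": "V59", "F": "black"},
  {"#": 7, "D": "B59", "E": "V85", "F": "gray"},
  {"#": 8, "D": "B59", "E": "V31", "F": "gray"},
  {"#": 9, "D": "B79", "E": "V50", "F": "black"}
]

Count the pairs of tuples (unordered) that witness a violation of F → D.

F=gray: all 4 rows agree on D — 0 pairs.
F=blue: all 3 rows agree on D — 0 pairs.
F=black: all 2 rows agree on D — 0 pairs.

0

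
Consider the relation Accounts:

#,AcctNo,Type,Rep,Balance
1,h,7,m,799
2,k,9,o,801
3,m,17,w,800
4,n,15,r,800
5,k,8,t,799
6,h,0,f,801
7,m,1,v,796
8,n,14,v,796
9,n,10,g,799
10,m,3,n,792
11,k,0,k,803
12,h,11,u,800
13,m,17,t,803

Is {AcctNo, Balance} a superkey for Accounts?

Yes

All 13 rows have distinct {AcctNo, Balance} values, so {AcctNo, Balance} → (all attributes) holds and {AcctNo, Balance} is a superkey.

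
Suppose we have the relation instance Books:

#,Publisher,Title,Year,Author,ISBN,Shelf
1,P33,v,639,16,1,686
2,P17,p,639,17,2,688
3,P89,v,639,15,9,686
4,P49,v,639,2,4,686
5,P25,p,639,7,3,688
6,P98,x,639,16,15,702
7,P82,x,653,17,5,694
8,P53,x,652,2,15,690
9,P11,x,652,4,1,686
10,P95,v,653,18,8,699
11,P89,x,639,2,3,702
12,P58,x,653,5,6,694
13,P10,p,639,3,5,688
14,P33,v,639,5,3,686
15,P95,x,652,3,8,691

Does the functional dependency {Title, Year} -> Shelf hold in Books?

(Title=v, Year=639): rows 1, 3, 4, 14 → Shelf = 686, 686, 686, 686 ✓
(Title=p, Year=639): rows 2, 5, 13 → Shelf = 688, 688, 688 ✓
(Title=x, Year=639): rows 6, 11 → Shelf = 702, 702 ✓
(Title=x, Year=653): rows 7, 12 → Shelf = 694, 694 ✓
(Title=x, Year=652): rows 8, 9, 15 → Shelf takes values {690, 686, 691} — violation
(Title=v, Year=653): row 10 → Shelf = 699 ✓
Two rows agree on {Title, Year} but differ on Shelf, so {Title, Year} -> Shelf does not hold.

No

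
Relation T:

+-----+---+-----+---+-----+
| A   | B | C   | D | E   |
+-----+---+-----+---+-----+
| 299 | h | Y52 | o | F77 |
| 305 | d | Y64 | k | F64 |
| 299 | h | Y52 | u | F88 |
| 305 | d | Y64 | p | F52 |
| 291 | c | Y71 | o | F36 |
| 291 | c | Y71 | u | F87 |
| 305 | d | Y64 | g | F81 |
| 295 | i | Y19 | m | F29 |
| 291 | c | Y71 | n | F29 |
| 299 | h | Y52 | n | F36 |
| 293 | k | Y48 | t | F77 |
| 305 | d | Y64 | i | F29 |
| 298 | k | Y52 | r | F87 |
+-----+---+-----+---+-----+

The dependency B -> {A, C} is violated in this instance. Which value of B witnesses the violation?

k

B=h: 3 rows → {A,C} = (299, Y52), (299, Y52), (299, Y52) ✓
B=d: 4 rows → {A,C} = (305, Y64), (305, Y64), (305, Y64), (305, Y64) ✓
B=c: 3 rows → {A,C} = (291, Y71), (291, Y71), (291, Y71) ✓
B=i: 1 row → {A,C} = (295, Y19) ✓
B=k: 2 rows → {A,C} takes values {(293, Y48), (298, Y52)} — violation
The only B value with inconsistent RHS is B=k.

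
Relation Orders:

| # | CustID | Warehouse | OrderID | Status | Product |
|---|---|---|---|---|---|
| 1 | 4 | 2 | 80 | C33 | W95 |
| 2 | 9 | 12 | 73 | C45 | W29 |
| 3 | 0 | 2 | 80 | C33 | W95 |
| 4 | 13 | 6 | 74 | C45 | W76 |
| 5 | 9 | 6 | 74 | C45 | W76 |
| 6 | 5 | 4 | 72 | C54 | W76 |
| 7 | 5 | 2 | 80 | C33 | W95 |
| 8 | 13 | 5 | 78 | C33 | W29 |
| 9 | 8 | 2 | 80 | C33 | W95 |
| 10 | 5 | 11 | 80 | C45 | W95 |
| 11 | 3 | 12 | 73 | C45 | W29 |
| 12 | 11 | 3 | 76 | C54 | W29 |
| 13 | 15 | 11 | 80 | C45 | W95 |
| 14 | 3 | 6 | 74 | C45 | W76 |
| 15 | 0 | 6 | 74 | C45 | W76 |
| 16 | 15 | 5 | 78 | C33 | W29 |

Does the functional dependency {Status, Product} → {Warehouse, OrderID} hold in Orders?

(Status=C33, Product=W95): rows 1, 3, 7, 9 → {Warehouse,OrderID} = (2, 80), (2, 80), (2, 80), (2, 80) ✓
(Status=C45, Product=W29): rows 2, 11 → {Warehouse,OrderID} = (12, 73), (12, 73) ✓
(Status=C45, Product=W76): rows 4, 5, 14, 15 → {Warehouse,OrderID} = (6, 74), (6, 74), (6, 74), (6, 74) ✓
(Status=C54, Product=W76): row 6 → {Warehouse,OrderID} = (4, 72) ✓
(Status=C33, Product=W29): rows 8, 16 → {Warehouse,OrderID} = (5, 78), (5, 78) ✓
(Status=C45, Product=W95): rows 10, 13 → {Warehouse,OrderID} = (11, 80), (11, 80) ✓
(Status=C54, Product=W29): row 12 → {Warehouse,OrderID} = (3, 76) ✓
Every {Status, Product} value is associated with a single {Warehouse, OrderID} value, so {Status, Product} → {Warehouse, OrderID} holds.

Yes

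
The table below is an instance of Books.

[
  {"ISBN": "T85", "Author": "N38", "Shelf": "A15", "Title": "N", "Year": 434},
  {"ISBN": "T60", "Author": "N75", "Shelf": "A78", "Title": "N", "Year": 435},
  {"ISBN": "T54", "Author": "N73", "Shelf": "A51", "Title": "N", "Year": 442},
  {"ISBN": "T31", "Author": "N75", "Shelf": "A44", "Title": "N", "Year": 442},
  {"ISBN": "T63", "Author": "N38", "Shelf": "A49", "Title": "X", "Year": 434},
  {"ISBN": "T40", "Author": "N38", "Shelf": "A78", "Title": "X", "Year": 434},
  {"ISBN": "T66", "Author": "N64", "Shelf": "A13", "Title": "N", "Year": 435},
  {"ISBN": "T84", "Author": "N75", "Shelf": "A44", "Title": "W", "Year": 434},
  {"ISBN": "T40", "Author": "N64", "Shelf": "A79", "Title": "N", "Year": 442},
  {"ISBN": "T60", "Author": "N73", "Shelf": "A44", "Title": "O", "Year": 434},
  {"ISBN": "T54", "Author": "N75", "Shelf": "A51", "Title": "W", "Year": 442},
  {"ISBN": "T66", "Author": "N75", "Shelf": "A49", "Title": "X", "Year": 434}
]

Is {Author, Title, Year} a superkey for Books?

No

Two distinct rows share (Author=N38, Title=X, Year=434), so {Author, Title, Year} does not determine every attribute — not a superkey.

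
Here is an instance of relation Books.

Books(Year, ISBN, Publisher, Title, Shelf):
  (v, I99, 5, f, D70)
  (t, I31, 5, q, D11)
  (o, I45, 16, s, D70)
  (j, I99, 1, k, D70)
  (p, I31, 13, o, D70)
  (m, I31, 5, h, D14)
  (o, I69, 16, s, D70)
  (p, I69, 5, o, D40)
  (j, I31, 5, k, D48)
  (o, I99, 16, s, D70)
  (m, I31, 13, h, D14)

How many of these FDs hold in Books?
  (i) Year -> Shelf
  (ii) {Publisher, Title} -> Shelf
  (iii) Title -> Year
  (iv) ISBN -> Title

2

(i) Year -> Shelf: Year=j: 2 rows → Shelf takes values {D70, D48} — violation; Year=p: 2 rows → Shelf takes values {D70, D40} — violation — fails.
(ii) {Publisher, Title} -> Shelf: every LHS value maps to a single RHS value — holds.
(iii) Title -> Year: every LHS value maps to a single RHS value — holds.
(iv) ISBN -> Title: ISBN=I99: 3 rows → Title takes values {f, k, s} — violation; ISBN=I31: 5 rows → Title takes values {q, o, h, k} — violation; ISBN=I69: 2 rows → Title takes values {s, o} — violation — fails.
2 of the 4 dependencies hold.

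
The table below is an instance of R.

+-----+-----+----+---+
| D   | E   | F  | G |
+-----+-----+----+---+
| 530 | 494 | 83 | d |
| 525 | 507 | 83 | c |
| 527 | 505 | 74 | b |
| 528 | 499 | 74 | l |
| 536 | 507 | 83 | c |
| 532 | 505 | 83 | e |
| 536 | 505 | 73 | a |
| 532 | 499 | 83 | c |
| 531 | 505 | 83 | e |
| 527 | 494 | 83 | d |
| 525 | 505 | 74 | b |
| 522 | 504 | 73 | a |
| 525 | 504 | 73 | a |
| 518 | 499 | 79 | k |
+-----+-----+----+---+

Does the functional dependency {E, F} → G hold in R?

(E=494, F=83): 2 rows → G = d, d ✓
(E=507, F=83): 2 rows → G = c, c ✓
(E=505, F=74): 2 rows → G = b, b ✓
(E=499, F=74): 1 row → G = l ✓
(E=505, F=83): 2 rows → G = e, e ✓
(E=505, F=73): 1 row → G = a ✓
(E=499, F=83): 1 row → G = c ✓
(E=504, F=73): 2 rows → G = a, a ✓
(E=499, F=79): 1 row → G = k ✓
Every {E, F} value is associated with a single G value, so {E, F} → G holds.

Yes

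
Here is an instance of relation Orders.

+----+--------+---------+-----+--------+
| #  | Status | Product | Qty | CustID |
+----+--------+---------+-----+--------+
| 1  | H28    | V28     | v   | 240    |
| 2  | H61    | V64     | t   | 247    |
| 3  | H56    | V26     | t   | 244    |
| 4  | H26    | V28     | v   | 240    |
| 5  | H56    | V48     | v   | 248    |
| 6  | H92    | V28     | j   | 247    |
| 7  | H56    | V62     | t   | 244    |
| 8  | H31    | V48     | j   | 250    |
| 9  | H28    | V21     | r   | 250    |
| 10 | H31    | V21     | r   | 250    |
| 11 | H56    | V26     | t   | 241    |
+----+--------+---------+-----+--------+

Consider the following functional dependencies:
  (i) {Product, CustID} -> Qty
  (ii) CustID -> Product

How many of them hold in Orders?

1

(i) {Product, CustID} -> Qty: every LHS value maps to a single RHS value — holds.
(ii) CustID -> Product: CustID=247: rows 2, 6 → Product takes values {V64, V28} — violation; CustID=244: rows 3, 7 → Product takes values {V26, V62} — violation; CustID=250: rows 8, 9, 10 → Product takes values {V48, V21} — violation — fails.
1 of the 2 dependencies holds.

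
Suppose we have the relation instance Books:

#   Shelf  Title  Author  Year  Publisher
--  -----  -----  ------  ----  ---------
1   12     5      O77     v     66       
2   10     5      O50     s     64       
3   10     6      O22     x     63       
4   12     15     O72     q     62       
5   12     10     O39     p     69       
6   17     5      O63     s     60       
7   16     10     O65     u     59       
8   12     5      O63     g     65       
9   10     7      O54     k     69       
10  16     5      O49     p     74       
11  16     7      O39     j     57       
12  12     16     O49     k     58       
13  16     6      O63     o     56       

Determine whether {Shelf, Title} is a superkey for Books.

Rows 1 and 8 have the same {Shelf, Title} value (Shelf=12, Title=5) but are distinct tuples, so {Shelf, Title} does not determine every attribute — not a superkey.

No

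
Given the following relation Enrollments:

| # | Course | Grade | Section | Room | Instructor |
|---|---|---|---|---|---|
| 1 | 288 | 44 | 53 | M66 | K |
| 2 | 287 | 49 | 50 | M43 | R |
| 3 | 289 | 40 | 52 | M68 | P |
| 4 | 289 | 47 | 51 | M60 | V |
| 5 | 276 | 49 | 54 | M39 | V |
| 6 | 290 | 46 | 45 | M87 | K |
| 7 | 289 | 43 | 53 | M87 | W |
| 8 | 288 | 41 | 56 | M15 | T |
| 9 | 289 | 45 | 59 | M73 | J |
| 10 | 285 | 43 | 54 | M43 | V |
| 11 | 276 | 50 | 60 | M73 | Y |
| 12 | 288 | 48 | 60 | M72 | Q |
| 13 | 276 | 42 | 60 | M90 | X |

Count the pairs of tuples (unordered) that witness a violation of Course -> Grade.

12

Course=288: violating pairs (1,8), (1,12), (8,12) — 3 pairs.
Course=289: violating pairs (3,4), (3,7), (3,9), (4,7), (4,9), (7,9) — 6 pairs.
Course=276: violating pairs (5,11), (5,13), (11,13) — 3 pairs.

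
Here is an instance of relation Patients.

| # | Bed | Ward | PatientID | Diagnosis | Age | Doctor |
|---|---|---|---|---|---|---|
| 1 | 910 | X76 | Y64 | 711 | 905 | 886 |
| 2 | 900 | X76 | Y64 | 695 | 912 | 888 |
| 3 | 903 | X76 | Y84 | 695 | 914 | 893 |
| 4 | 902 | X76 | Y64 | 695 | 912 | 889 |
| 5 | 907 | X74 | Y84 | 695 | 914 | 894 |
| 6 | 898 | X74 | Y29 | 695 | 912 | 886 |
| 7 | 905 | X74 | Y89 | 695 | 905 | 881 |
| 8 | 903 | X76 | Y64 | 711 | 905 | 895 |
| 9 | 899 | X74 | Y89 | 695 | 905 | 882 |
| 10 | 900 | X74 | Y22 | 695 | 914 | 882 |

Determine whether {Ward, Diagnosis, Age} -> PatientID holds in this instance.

(Ward=X76, Diagnosis=711, Age=905): rows 1, 8 → PatientID = Y64, Y64 ✓
(Ward=X76, Diagnosis=695, Age=912): rows 2, 4 → PatientID = Y64, Y64 ✓
(Ward=X76, Diagnosis=695, Age=914): row 3 → PatientID = Y84 ✓
(Ward=X74, Diagnosis=695, Age=914): rows 5, 10 → PatientID takes values {Y84, Y22} — violation
(Ward=X74, Diagnosis=695, Age=912): row 6 → PatientID = Y29 ✓
(Ward=X74, Diagnosis=695, Age=905): rows 7, 9 → PatientID = Y89, Y89 ✓
Two rows agree on {Ward, Diagnosis, Age} but differ on PatientID, so {Ward, Diagnosis, Age} -> PatientID does not hold.

No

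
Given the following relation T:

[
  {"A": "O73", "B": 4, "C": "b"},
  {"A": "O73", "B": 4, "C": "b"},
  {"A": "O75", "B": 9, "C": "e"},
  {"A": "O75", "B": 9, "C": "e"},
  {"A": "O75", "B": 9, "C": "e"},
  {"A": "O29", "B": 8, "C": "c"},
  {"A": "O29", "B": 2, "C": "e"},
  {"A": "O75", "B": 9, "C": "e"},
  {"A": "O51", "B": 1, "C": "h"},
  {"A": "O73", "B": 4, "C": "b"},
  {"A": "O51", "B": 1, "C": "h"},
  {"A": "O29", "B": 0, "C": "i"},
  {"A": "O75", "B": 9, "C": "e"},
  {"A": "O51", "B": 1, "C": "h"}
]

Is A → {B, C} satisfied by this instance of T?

A=O73: 3 rows → {B,C} = (4, b), (4, b), (4, b) ✓
A=O75: 5 rows → {B,C} = (9, e), (9, e), (9, e), (9, e), (9, e) ✓
A=O29: 3 rows → {B,C} takes values {(8, c), (2, e), (0, i)} — violation
A=O51: 3 rows → {B,C} = (1, h), (1, h), (1, h) ✓
Two rows agree on A but differ on {B, C}, so A → {B, C} does not hold.

No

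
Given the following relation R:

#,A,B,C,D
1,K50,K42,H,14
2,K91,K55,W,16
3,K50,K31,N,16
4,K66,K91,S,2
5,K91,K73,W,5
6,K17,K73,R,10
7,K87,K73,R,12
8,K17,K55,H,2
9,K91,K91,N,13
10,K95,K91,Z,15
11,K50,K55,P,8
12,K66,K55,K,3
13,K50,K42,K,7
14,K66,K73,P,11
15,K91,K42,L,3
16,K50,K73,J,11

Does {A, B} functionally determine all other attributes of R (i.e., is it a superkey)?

Rows 1 and 13 have the same {A, B} value (A=K50, B=K42) but are distinct tuples, so {A, B} does not determine every attribute — not a superkey.

No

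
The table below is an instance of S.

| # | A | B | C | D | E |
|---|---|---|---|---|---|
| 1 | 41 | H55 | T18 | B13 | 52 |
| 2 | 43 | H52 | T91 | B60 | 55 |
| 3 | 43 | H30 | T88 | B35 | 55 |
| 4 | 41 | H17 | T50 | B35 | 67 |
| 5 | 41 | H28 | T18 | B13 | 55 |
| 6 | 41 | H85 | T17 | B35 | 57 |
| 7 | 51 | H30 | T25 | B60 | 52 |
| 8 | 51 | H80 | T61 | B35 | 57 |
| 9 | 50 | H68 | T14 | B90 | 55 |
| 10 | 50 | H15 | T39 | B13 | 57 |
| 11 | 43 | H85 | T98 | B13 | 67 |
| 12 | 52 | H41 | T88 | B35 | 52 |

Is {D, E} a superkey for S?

Rows 6 and 8 have the same {D, E} value (D=B35, E=57) but are distinct tuples, so {D, E} does not determine every attribute — not a superkey.

No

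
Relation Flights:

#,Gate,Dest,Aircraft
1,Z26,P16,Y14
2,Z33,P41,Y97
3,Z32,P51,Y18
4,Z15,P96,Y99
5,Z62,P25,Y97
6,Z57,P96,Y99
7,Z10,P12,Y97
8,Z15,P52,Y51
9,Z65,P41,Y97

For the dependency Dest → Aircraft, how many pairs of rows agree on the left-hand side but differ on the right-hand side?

Dest=P41: all 2 rows agree on Aircraft — 0 pairs.
Dest=P96: all 2 rows agree on Aircraft — 0 pairs.

0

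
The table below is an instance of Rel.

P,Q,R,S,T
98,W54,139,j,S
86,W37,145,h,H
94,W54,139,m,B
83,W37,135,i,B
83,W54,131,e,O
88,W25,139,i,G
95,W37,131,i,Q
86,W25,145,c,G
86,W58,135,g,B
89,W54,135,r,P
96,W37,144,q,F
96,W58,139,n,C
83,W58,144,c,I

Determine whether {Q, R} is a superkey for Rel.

No

Two distinct rows share (Q=W54, R=139), so {Q, R} does not determine every attribute — not a superkey.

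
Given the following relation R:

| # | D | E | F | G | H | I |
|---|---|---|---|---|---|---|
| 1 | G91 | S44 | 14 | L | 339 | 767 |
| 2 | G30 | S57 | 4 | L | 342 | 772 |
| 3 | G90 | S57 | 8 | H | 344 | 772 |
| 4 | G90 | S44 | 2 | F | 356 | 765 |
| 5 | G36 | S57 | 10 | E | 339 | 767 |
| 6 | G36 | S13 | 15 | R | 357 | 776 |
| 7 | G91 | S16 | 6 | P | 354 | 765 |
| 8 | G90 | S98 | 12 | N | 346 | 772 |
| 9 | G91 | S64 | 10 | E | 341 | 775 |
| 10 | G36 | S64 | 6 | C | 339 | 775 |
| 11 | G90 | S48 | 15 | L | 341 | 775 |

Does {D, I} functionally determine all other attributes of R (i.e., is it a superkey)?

No

Rows 3 and 8 have the same {D, I} value (D=G90, I=772) but are distinct tuples, so {D, I} does not determine every attribute — not a superkey.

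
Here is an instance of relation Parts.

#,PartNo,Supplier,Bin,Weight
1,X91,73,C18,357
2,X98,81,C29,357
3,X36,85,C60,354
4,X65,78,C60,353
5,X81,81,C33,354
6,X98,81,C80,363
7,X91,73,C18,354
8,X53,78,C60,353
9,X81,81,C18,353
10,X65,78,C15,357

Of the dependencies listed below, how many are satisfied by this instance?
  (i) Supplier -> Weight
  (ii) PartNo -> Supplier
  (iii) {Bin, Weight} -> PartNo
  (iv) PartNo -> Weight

(i) Supplier -> Weight: Supplier=73: rows 1, 7 → Weight takes values {357, 354} — violation; Supplier=81: rows 2, 5, 6, 9 → Weight takes values {357, 354, 363, 353} — violation; Supplier=78: rows 4, 8, 10 → Weight takes values {353, 357} — violation — fails.
(ii) PartNo -> Supplier: every LHS value maps to a single RHS value — holds.
(iii) {Bin, Weight} -> PartNo: (Bin=C60, Weight=353): rows 4, 8 → PartNo takes values {X65, X53} — violation — fails.
(iv) PartNo -> Weight: PartNo=X91: rows 1, 7 → Weight takes values {357, 354} — violation; PartNo=X98: rows 2, 6 → Weight takes values {357, 363} — violation; PartNo=X65: rows 4, 10 → Weight takes values {353, 357} — violation; PartNo=X81: rows 5, 9 → Weight takes values {354, 353} — violation — fails.
1 of the 4 dependencies holds.

1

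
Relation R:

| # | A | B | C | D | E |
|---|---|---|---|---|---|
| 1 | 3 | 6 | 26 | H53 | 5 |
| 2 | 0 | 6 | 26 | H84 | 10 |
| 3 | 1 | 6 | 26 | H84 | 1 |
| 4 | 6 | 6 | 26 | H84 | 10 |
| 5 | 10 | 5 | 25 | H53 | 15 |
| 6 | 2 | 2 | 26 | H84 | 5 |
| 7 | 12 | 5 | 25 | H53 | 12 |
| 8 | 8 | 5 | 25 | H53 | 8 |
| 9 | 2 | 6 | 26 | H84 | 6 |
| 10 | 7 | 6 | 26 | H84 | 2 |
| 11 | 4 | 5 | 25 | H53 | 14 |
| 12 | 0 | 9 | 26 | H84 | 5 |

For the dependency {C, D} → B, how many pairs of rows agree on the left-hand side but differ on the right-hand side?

11

(C=26, D=H84): violating pairs (2,6), (2,12), (3,6), (3,12), (4,6), (4,12), (6,9), (6,10), (6,12), (9,12), (10,12) — 11 pairs.
(C=25, D=H53): all 4 rows agree on B — 0 pairs.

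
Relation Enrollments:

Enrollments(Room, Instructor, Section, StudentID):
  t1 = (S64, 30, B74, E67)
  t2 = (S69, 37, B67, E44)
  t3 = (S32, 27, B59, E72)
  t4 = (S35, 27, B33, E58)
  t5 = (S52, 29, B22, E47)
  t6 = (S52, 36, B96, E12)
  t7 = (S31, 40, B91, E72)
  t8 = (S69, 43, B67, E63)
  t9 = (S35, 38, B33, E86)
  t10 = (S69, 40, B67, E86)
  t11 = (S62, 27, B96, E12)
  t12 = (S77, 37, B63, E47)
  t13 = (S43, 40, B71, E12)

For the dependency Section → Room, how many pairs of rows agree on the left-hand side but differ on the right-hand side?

Section=B67: all 3 rows agree on Room — 0 pairs.
Section=B33: all 2 rows agree on Room — 0 pairs.
Section=B96: violating pairs (6,11) — 1 pair.

1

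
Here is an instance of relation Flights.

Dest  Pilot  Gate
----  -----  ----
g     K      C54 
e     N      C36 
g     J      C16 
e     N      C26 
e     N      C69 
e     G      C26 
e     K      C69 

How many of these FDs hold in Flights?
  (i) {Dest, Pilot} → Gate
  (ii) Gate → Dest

(i) {Dest, Pilot} → Gate: (Dest=e, Pilot=N): 3 rows → Gate takes values {C36, C26, C69} — violation — fails.
(ii) Gate → Dest: every LHS value maps to a single RHS value — holds.
1 of the 2 dependencies holds.

1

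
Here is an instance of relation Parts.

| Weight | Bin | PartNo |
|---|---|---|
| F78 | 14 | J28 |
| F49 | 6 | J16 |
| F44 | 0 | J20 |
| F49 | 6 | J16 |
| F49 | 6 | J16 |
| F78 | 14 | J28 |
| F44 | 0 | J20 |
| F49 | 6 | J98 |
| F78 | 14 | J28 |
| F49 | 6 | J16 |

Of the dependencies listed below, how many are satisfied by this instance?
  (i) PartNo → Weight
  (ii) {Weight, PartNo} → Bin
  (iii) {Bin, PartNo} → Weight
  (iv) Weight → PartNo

3

(i) PartNo → Weight: every LHS value maps to a single RHS value — holds.
(ii) {Weight, PartNo} → Bin: every LHS value maps to a single RHS value — holds.
(iii) {Bin, PartNo} → Weight: every LHS value maps to a single RHS value — holds.
(iv) Weight → PartNo: Weight=F49: 5 rows → PartNo takes values {J16, J98} — violation — fails.
3 of the 4 dependencies hold.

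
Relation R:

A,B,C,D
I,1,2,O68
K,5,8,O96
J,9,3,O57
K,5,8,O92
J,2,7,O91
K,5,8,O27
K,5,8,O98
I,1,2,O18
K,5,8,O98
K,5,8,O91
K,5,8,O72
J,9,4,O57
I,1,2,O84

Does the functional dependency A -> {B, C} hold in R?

A=I: 3 rows → {B,C} = (1, 2), (1, 2), (1, 2) ✓
A=K: 7 rows → {B,C} = (5, 8), (5, 8), (5, 8), (5, 8), (5, 8), (5, 8), (5, 8) ✓
A=J: 3 rows → {B,C} takes values {(9, 3), (2, 7), (9, 4)} — violation
Two rows agree on A but differ on {B, C}, so A -> {B, C} does not hold.

No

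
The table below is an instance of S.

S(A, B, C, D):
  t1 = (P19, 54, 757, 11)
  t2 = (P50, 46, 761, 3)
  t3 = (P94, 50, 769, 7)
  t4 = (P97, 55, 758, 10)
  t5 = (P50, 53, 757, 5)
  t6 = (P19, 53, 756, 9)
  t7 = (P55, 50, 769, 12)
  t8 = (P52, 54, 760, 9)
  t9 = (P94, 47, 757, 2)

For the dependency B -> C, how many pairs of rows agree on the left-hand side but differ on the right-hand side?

2

B=54: violating pairs (1,8) — 1 pair.
B=50: all 2 rows agree on C — 0 pairs.
B=53: violating pairs (5,6) — 1 pair.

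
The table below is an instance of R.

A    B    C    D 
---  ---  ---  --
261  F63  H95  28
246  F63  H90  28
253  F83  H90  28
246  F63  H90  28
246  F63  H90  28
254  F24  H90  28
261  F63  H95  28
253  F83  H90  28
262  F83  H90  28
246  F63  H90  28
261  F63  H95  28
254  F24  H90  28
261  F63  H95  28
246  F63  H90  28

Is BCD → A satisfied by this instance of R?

No

(B=F63, C=H95, D=28): 4 rows → A = 261, 261, 261, 261 ✓
(B=F63, C=H90, D=28): 5 rows → A = 246, 246, 246, 246, 246 ✓
(B=F83, C=H90, D=28): 3 rows → A takes values {253, 262} — violation
(B=F24, C=H90, D=28): 2 rows → A = 254, 254 ✓
Two rows agree on BCD but differ on A, so BCD → A does not hold.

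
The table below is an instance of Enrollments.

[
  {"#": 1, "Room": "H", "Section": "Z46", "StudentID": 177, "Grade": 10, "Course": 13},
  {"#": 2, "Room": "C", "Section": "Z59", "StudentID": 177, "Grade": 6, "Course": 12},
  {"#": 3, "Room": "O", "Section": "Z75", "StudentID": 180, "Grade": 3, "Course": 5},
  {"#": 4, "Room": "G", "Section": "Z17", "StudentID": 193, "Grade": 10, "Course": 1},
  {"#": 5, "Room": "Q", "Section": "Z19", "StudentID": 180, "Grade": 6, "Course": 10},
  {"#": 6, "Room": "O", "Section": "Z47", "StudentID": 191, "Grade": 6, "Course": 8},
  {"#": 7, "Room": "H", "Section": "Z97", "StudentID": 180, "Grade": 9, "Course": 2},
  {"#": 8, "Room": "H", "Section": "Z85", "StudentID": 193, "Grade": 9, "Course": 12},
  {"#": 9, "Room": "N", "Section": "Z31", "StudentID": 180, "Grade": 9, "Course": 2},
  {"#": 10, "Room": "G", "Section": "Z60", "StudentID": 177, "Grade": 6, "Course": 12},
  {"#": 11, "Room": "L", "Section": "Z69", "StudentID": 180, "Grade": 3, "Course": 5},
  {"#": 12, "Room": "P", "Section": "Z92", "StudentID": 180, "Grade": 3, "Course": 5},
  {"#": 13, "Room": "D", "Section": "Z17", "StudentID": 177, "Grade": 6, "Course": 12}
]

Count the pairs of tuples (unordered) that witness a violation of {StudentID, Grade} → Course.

0

(StudentID=177, Grade=6): all 3 rows agree on Course — 0 pairs.
(StudentID=180, Grade=3): all 3 rows agree on Course — 0 pairs.
(StudentID=180, Grade=9): all 2 rows agree on Course — 0 pairs.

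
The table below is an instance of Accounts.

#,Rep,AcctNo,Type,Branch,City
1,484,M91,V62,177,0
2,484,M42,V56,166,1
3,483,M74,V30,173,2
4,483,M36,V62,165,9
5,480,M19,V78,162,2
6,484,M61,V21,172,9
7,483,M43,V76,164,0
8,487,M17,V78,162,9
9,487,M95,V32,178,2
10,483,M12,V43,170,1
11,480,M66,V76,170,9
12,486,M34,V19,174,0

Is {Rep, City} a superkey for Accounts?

All 12 rows have distinct {Rep, City} values, so {Rep, City} → (all attributes) holds and {Rep, City} is a superkey.

Yes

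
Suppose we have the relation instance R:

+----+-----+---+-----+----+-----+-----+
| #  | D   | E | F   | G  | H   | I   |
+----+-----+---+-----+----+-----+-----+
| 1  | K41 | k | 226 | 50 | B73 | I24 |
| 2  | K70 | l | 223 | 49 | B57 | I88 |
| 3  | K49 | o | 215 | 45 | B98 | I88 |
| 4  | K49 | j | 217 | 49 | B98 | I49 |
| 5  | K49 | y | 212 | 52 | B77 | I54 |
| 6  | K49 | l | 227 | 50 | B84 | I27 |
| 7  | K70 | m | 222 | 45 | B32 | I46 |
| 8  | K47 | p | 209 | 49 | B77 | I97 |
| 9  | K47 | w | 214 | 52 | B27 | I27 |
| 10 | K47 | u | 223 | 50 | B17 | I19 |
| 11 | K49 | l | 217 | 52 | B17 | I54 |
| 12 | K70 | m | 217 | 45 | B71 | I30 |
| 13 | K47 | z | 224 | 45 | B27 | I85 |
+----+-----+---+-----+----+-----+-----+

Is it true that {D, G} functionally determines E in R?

(D=K41, G=50): row 1 → E = k ✓
(D=K70, G=49): row 2 → E = l ✓
(D=K49, G=45): row 3 → E = o ✓
(D=K49, G=49): row 4 → E = j ✓
(D=K49, G=52): rows 5, 11 → E takes values {y, l} — violation
(D=K49, G=50): row 6 → E = l ✓
(D=K70, G=45): rows 7, 12 → E = m, m ✓
(D=K47, G=49): row 8 → E = p ✓
(D=K47, G=52): row 9 → E = w ✓
(D=K47, G=50): row 10 → E = u ✓
(D=K47, G=45): row 13 → E = z ✓
Two rows agree on {D, G} but differ on E, so {D, G} → E does not hold.

No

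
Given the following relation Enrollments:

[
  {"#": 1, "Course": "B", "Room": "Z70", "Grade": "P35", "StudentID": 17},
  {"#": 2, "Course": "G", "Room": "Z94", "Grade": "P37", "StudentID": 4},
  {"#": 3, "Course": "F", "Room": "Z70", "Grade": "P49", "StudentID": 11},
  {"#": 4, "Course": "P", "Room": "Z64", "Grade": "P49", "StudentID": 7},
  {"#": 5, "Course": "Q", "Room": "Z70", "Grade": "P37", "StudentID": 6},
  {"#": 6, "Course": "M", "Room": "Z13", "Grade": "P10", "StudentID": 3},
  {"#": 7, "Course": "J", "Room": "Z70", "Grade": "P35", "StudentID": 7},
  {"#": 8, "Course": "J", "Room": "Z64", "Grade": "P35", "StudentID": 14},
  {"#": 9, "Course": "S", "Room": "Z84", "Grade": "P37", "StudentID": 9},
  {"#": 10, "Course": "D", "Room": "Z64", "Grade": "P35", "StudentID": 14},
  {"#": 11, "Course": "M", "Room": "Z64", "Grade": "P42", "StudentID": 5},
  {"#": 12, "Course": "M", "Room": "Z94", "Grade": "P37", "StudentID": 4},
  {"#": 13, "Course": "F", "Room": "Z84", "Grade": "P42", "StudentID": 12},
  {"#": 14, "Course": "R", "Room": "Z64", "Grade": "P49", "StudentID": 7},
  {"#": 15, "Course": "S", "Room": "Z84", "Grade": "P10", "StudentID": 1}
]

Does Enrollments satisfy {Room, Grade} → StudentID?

(Room=Z70, Grade=P35): rows 1, 7 → StudentID takes values {17, 7} — violation
(Room=Z94, Grade=P37): rows 2, 12 → StudentID = 4, 4 ✓
(Room=Z70, Grade=P49): row 3 → StudentID = 11 ✓
(Room=Z64, Grade=P49): rows 4, 14 → StudentID = 7, 7 ✓
(Room=Z70, Grade=P37): row 5 → StudentID = 6 ✓
(Room=Z13, Grade=P10): row 6 → StudentID = 3 ✓
(Room=Z64, Grade=P35): rows 8, 10 → StudentID = 14, 14 ✓
(Room=Z84, Grade=P37): row 9 → StudentID = 9 ✓
(Room=Z64, Grade=P42): row 11 → StudentID = 5 ✓
(Room=Z84, Grade=P42): row 13 → StudentID = 12 ✓
(Room=Z84, Grade=P10): row 15 → StudentID = 1 ✓
Two rows agree on {Room, Grade} but differ on StudentID, so {Room, Grade} → StudentID does not hold.

No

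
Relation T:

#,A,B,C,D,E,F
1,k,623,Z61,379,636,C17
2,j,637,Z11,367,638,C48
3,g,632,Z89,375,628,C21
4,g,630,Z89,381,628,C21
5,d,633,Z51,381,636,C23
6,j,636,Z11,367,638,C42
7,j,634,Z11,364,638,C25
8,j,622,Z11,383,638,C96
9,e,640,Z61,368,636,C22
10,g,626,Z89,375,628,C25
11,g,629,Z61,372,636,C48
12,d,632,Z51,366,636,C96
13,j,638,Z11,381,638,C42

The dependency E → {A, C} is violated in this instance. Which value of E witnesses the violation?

636

E=636: rows 1, 5, 9, 11, 12 → {A,C} takes values {(k, Z61), (d, Z51), (e, Z61), (g, Z61)} — violation
E=638: rows 2, 6, 7, 8, 13 → {A,C} = (j, Z11), (j, Z11), (j, Z11), (j, Z11), (j, Z11) ✓
E=628: rows 3, 4, 10 → {A,C} = (g, Z89), (g, Z89), (g, Z89) ✓
The only E value with inconsistent RHS is E=636.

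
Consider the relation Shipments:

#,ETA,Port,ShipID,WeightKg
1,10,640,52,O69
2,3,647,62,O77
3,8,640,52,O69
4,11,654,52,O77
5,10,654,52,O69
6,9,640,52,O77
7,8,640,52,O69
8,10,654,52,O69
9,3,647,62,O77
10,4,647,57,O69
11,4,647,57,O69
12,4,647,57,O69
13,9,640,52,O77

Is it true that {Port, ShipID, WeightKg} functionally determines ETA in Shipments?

(Port=640, ShipID=52, WeightKg=O69): rows 1, 3, 7 → ETA takes values {10, 8} — violation
(Port=647, ShipID=62, WeightKg=O77): rows 2, 9 → ETA = 3, 3 ✓
(Port=654, ShipID=52, WeightKg=O77): row 4 → ETA = 11 ✓
(Port=654, ShipID=52, WeightKg=O69): rows 5, 8 → ETA = 10, 10 ✓
(Port=640, ShipID=52, WeightKg=O77): rows 6, 13 → ETA = 9, 9 ✓
(Port=647, ShipID=57, WeightKg=O69): rows 10, 11, 12 → ETA = 4, 4, 4 ✓
Two rows agree on {Port, ShipID, WeightKg} but differ on ETA, so {Port, ShipID, WeightKg} -> ETA does not hold.

No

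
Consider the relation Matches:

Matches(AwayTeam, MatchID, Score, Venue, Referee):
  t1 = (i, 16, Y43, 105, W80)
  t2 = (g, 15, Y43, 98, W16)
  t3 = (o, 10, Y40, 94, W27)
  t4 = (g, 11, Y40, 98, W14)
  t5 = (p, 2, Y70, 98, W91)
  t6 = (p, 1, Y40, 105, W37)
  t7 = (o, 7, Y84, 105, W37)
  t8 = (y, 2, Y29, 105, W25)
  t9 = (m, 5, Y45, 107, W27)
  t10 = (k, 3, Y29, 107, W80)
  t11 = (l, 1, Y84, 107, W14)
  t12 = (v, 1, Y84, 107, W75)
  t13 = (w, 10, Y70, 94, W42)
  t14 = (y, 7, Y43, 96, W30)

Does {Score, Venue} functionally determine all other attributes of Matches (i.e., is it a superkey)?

No

Rows 11 and 12 have the same {Score, Venue} value (Score=Y84, Venue=107) but are distinct tuples, so {Score, Venue} does not determine every attribute — not a superkey.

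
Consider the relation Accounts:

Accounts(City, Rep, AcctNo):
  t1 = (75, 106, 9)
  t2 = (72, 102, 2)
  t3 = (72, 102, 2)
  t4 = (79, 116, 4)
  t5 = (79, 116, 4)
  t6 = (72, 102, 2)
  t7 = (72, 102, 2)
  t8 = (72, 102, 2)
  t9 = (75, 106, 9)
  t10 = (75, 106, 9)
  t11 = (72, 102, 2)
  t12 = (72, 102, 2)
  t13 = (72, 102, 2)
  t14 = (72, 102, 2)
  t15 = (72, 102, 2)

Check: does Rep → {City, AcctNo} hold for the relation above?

Rep=106: rows 1, 9, 10 → {City,AcctNo} = (75, 9), (75, 9), (75, 9) ✓
Rep=102: rows 2, 3, 6, 7, 8, 11, 12, 13, 14, 15 → {City,AcctNo} = (72, 2), (72, 2), (72, 2), (72, 2), (72, 2), (72, 2), (72, 2), (72, 2), (72, 2), (72, 2) ✓
Rep=116: rows 4, 5 → {City,AcctNo} = (79, 4), (79, 4) ✓
Every Rep value is associated with a single {City, AcctNo} value, so Rep → {City, AcctNo} holds.

Yes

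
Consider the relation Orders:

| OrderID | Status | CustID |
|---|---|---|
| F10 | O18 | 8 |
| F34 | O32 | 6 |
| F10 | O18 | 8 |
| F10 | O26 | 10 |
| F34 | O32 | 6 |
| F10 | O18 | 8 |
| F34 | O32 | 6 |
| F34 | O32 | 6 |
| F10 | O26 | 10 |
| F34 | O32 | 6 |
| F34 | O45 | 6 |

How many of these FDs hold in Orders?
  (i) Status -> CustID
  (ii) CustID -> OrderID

(i) Status -> CustID: every LHS value maps to a single RHS value — holds.
(ii) CustID -> OrderID: every LHS value maps to a single RHS value — holds.
2 of the 2 dependencies hold.

2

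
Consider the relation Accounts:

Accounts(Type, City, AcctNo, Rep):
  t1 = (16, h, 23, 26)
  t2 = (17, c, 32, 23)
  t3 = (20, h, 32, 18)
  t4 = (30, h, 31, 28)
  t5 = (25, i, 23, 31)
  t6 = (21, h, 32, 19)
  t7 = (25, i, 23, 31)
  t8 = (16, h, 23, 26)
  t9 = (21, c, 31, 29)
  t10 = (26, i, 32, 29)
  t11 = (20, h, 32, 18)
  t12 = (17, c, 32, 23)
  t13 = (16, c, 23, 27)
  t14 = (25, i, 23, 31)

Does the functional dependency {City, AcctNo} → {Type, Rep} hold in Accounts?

No

(City=h, AcctNo=23): rows 1, 8 → {Type,Rep} = (16, 26), (16, 26) ✓
(City=c, AcctNo=32): rows 2, 12 → {Type,Rep} = (17, 23), (17, 23) ✓
(City=h, AcctNo=32): rows 3, 6, 11 → {Type,Rep} takes values {(20, 18), (21, 19)} — violation
(City=h, AcctNo=31): row 4 → {Type,Rep} = (30, 28) ✓
(City=i, AcctNo=23): rows 5, 7, 14 → {Type,Rep} = (25, 31), (25, 31), (25, 31) ✓
(City=c, AcctNo=31): row 9 → {Type,Rep} = (21, 29) ✓
(City=i, AcctNo=32): row 10 → {Type,Rep} = (26, 29) ✓
(City=c, AcctNo=23): row 13 → {Type,Rep} = (16, 27) ✓
Two rows agree on {City, AcctNo} but differ on {Type, Rep}, so {City, AcctNo} → {Type, Rep} does not hold.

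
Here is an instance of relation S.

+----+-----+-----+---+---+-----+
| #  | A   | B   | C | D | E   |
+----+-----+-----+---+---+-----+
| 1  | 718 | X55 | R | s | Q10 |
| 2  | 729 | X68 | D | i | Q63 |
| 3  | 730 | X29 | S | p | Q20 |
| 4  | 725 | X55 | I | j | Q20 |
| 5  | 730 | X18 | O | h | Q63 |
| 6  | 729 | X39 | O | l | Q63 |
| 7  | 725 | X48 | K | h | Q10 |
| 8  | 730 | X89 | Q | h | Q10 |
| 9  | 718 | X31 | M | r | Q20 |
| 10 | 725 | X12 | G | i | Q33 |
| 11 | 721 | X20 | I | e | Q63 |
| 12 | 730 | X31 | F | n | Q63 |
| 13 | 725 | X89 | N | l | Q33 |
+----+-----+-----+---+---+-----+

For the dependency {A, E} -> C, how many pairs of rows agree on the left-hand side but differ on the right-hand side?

3

(A=729, E=Q63): violating pairs (2,6) — 1 pair.
(A=730, E=Q63): violating pairs (5,12) — 1 pair.
(A=725, E=Q33): violating pairs (10,13) — 1 pair.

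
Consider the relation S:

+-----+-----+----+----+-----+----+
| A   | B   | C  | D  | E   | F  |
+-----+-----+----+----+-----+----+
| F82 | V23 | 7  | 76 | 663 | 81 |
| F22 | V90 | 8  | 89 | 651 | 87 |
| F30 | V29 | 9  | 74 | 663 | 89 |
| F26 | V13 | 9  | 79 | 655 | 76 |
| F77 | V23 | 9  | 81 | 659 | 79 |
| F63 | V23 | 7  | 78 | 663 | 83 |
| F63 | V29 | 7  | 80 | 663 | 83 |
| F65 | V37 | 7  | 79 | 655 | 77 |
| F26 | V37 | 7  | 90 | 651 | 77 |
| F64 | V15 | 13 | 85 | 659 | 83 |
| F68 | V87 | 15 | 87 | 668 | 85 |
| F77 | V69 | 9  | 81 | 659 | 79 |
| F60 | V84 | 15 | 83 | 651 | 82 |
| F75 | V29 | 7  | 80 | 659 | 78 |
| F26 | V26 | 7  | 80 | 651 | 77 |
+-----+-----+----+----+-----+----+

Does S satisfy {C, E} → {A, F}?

(C=7, E=663): 3 rows → {A,F} takes values {(F82, 81), (F63, 83)} — violation
(C=8, E=651): 1 row → {A,F} = (F22, 87) ✓
(C=9, E=663): 1 row → {A,F} = (F30, 89) ✓
(C=9, E=655): 1 row → {A,F} = (F26, 76) ✓
(C=9, E=659): 2 rows → {A,F} = (F77, 79), (F77, 79) ✓
(C=7, E=655): 1 row → {A,F} = (F65, 77) ✓
(C=7, E=651): 2 rows → {A,F} = (F26, 77), (F26, 77) ✓
(C=13, E=659): 1 row → {A,F} = (F64, 83) ✓
(C=15, E=668): 1 row → {A,F} = (F68, 85) ✓
(C=15, E=651): 1 row → {A,F} = (F60, 82) ✓
(C=7, E=659): 1 row → {A,F} = (F75, 78) ✓
Two rows agree on {C, E} but differ on {A, F}, so {C, E} → {A, F} does not hold.

No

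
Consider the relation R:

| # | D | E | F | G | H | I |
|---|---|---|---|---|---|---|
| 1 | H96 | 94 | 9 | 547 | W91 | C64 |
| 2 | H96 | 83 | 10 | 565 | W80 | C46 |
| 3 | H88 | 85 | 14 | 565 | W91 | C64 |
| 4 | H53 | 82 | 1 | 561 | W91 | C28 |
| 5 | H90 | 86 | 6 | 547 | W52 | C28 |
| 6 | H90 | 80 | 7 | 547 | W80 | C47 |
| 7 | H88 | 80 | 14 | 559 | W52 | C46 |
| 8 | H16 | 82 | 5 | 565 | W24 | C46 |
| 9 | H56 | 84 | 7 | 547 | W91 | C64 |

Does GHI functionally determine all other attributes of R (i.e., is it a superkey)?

No

Rows 1 and 9 have the same GHI value (G=547, H=W91, I=C64) but are distinct tuples, so GHI does not determine every attribute — not a superkey.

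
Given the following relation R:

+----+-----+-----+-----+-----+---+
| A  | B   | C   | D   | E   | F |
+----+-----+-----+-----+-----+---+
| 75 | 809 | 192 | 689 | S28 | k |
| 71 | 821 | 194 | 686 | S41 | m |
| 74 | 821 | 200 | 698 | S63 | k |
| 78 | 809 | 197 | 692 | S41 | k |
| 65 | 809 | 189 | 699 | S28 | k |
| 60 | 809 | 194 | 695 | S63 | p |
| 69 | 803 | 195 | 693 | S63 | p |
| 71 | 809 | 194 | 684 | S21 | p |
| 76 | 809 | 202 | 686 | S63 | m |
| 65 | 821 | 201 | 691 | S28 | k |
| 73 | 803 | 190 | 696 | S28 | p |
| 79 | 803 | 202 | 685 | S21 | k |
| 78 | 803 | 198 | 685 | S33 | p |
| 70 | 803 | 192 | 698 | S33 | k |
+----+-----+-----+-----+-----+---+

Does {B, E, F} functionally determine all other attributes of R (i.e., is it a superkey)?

Two distinct rows share (B=809, E=S28, F=k), so {B, E, F} does not determine every attribute — not a superkey.

No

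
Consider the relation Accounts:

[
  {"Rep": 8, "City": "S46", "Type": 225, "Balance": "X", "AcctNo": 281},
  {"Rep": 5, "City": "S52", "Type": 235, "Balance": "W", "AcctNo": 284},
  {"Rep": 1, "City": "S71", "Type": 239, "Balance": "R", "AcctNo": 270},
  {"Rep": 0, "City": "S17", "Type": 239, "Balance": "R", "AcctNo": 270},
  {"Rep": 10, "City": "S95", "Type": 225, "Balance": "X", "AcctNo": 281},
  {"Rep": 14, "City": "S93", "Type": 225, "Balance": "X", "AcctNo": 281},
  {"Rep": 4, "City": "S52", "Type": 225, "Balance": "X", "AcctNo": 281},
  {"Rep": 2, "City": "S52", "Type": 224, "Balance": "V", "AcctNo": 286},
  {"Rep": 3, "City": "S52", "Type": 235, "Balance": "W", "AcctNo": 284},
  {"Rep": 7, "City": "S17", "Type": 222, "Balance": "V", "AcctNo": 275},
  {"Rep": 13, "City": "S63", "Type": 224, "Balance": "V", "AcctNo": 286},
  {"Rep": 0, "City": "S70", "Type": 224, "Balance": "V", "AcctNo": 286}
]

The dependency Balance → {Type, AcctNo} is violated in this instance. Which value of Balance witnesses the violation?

V

Balance=X: 4 rows → {Type,AcctNo} = (225, 281), (225, 281), (225, 281), (225, 281) ✓
Balance=W: 2 rows → {Type,AcctNo} = (235, 284), (235, 284) ✓
Balance=R: 2 rows → {Type,AcctNo} = (239, 270), (239, 270) ✓
Balance=V: 4 rows → {Type,AcctNo} takes values {(224, 286), (222, 275)} — violation
The only Balance value with inconsistent RHS is Balance=V.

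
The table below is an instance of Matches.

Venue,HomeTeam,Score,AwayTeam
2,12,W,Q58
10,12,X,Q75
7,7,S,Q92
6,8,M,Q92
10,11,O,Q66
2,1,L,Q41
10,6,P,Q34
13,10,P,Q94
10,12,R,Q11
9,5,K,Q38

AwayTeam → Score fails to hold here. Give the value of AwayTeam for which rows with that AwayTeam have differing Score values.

AwayTeam=Q58: 1 row → Score = W ✓
AwayTeam=Q75: 1 row → Score = X ✓
AwayTeam=Q92: 2 rows → Score takes values {S, M} — violation
AwayTeam=Q66: 1 row → Score = O ✓
AwayTeam=Q41: 1 row → Score = L ✓
AwayTeam=Q34: 1 row → Score = P ✓
AwayTeam=Q94: 1 row → Score = P ✓
AwayTeam=Q11: 1 row → Score = R ✓
AwayTeam=Q38: 1 row → Score = K ✓
The only AwayTeam value with inconsistent Score is AwayTeam=Q92.

Q92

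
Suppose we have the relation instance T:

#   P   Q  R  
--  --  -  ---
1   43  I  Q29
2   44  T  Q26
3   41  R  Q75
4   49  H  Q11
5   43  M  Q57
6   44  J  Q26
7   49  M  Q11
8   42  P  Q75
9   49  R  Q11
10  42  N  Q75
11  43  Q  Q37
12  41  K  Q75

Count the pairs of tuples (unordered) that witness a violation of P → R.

3

P=43: violating pairs (1,5), (1,11), (5,11) — 3 pairs.
P=44: all 2 rows agree on R — 0 pairs.
P=41: all 2 rows agree on R — 0 pairs.
P=49: all 3 rows agree on R — 0 pairs.
P=42: all 2 rows agree on R — 0 pairs.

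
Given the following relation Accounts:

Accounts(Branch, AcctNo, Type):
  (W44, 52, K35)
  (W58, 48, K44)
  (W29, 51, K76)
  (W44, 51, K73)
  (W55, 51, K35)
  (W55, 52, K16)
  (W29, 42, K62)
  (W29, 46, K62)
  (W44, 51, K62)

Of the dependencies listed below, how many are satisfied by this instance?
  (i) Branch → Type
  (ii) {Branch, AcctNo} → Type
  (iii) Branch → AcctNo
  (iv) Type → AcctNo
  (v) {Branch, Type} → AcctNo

(i) Branch → Type: Branch=W44: 3 rows → Type takes values {K35, K73, K62} — violation; Branch=W29: 3 rows → Type takes values {K76, K62} — violation; Branch=W55: 2 rows → Type takes values {K35, K16} — violation — fails.
(ii) {Branch, AcctNo} → Type: (Branch=W44, AcctNo=51): 2 rows → Type takes values {K73, K62} — violation — fails.
(iii) Branch → AcctNo: Branch=W44: 3 rows → AcctNo takes values {52, 51} — violation; Branch=W29: 3 rows → AcctNo takes values {51, 42, 46} — violation; Branch=W55: 2 rows → AcctNo takes values {51, 52} — violation — fails.
(iv) Type → AcctNo: Type=K35: 2 rows → AcctNo takes values {52, 51} — violation; Type=K62: 3 rows → AcctNo takes values {42, 46, 51} — violation — fails.
(v) {Branch, Type} → AcctNo: (Branch=W29, Type=K62): 2 rows → AcctNo takes values {42, 46} — violation — fails.
None of the 5 dependencies hold.

0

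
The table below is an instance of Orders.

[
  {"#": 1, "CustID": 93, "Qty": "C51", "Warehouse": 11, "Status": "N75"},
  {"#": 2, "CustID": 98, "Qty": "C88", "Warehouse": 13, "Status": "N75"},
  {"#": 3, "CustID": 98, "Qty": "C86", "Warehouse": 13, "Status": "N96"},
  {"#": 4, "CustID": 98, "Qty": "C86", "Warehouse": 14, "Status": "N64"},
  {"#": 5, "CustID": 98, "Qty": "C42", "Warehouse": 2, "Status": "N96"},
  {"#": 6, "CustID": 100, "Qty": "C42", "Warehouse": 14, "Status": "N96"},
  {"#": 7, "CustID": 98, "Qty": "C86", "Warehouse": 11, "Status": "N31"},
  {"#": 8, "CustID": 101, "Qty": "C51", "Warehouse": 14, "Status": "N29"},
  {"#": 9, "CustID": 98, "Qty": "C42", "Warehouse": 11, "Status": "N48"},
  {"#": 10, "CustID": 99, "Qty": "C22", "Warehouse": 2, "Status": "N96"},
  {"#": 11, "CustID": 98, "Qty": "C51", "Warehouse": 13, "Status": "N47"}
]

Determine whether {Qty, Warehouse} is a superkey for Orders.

Yes

All 11 rows have distinct {Qty, Warehouse} values, so {Qty, Warehouse} → (all attributes) holds and {Qty, Warehouse} is a superkey.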